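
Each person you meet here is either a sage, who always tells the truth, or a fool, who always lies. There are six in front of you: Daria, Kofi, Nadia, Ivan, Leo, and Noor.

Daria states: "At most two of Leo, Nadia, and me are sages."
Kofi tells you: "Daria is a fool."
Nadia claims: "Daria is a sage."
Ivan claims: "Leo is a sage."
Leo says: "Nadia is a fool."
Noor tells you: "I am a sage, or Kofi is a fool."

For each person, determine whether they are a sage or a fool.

Daria: sage, Kofi: fool, Nadia: sage, Ivan: fool, Leo: fool, Noor: sage

Consider Daria. Suppose Daria is a fool.
Then Daria's own statement would have to be false, but it can't be — contradiction.
So Daria is a sage.
With that fixed, Kofi's statement is false, so Kofi is a fool.
With that fixed, Nadia's statement is true, so Nadia is a sage.
With that fixed, Leo's statement is false, so Leo is a fool.
With that fixed, Noor's statement is true, so Noor is a sage.
With that fixed, Ivan's statement is false, so Ivan is a fool.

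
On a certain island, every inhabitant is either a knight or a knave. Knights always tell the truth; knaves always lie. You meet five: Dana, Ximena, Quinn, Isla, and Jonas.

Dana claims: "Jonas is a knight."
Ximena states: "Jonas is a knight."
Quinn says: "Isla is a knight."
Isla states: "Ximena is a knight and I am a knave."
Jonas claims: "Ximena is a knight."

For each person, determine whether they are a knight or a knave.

Consider Dana. Suppose Dana is a knight.
Then no assignment of the remaining roles makes every statement match its speaker's type — contradiction.
So Dana is a knave.
Consider Ximena. Suppose Ximena is a knight.
Then whichever role Isla has, Isla's statement has the wrong truth value — contradiction.
So Ximena is a knave.
With that fixed, Isla's statement is false, so Isla is a knave.
With that fixed, Jonas's statement is false, so Jonas is a knave.
With that fixed, Quinn's statement is false, so Quinn is a knave.

Dana: knave, Ximena: knave, Quinn: knave, Isla: knave, Jonas: knave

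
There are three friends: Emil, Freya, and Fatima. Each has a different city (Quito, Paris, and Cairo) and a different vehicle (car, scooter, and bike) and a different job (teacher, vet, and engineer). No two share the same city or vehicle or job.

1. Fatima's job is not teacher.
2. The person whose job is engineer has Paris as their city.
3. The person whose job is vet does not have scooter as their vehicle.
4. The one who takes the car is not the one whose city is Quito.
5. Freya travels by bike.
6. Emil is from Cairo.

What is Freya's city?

Quito

With clues 1–6, Cairo and Paris are impossible for Freya's city.
That leaves Quito.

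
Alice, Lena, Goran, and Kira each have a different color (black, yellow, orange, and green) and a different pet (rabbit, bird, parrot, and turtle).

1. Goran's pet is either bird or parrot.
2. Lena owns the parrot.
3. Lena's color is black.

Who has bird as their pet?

Goran

With clues 1–2, Alice, Kira, and Lena are impossible for the one with pet bird.
That leaves Goran.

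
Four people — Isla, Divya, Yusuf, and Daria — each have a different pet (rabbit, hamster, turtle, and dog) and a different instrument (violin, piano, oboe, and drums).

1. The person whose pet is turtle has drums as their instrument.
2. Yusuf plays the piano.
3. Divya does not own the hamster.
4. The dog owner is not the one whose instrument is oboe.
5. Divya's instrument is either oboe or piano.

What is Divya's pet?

rabbit

With clues 1–3, hamster is impossible for Divya's pet.
With clues 1–5, dog and turtle are impossible for Divya's pet.
That leaves rabbit.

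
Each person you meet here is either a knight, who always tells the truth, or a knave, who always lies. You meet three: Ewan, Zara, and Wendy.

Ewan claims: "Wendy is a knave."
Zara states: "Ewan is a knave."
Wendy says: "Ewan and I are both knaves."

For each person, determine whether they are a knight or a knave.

Ewan: knight, Zara: knave, Wendy: knave

Consider Ewan. Suppose Ewan is a knave.
Then whichever role Wendy has, Wendy's statement has the wrong truth value — contradiction.
So Ewan is a knight.
With that fixed, Zara's statement is false, so Zara is a knave.
With that fixed, Wendy's statement is false, so Wendy is a knave.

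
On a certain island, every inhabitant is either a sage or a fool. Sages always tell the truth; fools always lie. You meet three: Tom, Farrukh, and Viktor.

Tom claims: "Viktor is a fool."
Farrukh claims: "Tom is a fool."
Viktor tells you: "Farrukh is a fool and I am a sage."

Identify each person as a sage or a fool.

Consider Tom. Suppose Tom is a fool.
Then no assignment of the remaining roles makes every statement match its speaker's type — contradiction.
So Tom is a sage.
With that fixed, Farrukh's statement is false, so Farrukh is a fool.
Consider Viktor. Suppose Viktor is a sage.
Then Tom's statement comes out false, contradicting Tom being a sage.
So Viktor is a fool.

Tom: sage, Farrukh: fool, Viktor: fool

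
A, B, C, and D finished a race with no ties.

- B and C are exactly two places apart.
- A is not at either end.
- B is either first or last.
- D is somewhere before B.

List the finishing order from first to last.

D, C, A, B

From clues 1–2: A is in {2,3}.
From clues 1–4: D → place 1, C → place 2, A → place 3, B → place 4.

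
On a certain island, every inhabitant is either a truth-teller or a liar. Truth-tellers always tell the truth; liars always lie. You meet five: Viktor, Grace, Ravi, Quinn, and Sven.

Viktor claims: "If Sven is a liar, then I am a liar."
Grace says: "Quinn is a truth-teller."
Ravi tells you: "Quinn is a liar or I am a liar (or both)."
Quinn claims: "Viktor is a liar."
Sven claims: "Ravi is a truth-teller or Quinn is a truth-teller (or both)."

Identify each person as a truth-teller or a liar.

Consider Viktor. Suppose Viktor is a liar.
Then Viktor's own statement would have to be false, but it can't be — contradiction.
So Viktor is a truth-teller.
With that fixed, Quinn's statement is false, so Quinn is a liar.
With that fixed, Grace's statement is false, so Grace is a liar.
With that fixed, Ravi's statement is true, so Ravi is a truth-teller.
With that fixed, Sven's statement is true, so Sven is a truth-teller.

Viktor: truth-teller, Grace: liar, Ravi: truth-teller, Quinn: liar, Sven: truth-teller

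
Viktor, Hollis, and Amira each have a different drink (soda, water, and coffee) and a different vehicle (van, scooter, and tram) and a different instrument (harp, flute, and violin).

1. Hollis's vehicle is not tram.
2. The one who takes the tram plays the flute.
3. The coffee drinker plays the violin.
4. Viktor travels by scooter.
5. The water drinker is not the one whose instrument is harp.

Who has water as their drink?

With clues 1–5, Hollis and Viktor are impossible for the one with drink water.
That leaves Amira.

Amira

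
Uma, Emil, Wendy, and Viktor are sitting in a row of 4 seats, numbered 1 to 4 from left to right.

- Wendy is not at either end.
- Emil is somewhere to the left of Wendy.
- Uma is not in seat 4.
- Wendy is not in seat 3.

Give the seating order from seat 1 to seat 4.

From clue 1: Wendy is in {2,3}.
From clues 1–2: Emil is in {1,2}.
From clues 1–3: Viktor → seat 4.
From clues 1–4: Emil → seat 1, Wendy → seat 2, Uma → seat 3.

Emil, Wendy, Uma, Viktor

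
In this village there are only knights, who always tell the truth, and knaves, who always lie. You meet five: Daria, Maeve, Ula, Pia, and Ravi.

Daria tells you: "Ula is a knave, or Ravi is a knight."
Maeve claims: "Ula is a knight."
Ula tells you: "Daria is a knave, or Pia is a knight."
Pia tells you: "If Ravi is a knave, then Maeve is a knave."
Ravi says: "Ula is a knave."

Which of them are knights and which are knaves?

Consider Daria. Suppose Daria is a knight.
Then no assignment of the remaining roles makes every statement match its speaker's type — contradiction.
So Daria is a knave.
With that fixed, Ula's statement is true, so Ula is a knight.
With that fixed, Ravi's statement is false, so Ravi is a knave.
With that fixed, Maeve's statement is true, so Maeve is a knight.
With that fixed, Pia's statement is false, so Pia is a knave.

Daria: knave, Maeve: knight, Ula: knight, Pia: knave, Ravi: knave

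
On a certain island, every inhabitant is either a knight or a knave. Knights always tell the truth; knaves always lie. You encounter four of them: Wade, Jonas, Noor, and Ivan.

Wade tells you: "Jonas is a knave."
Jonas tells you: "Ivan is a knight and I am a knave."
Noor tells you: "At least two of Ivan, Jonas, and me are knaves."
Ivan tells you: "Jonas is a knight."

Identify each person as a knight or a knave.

Wade: knight, Jonas: knave, Noor: knight, Ivan: knave

Consider Wade. Suppose Wade is a knave.
Then no assignment of the remaining roles makes every statement match its speaker's type — contradiction.
So Wade is a knight.
Consider Jonas. Suppose Jonas is a knight.
Then Wade's statement comes out false, contradicting Wade being a knight.
So Jonas is a knave.
With that fixed, Ivan's statement is false, so Ivan is a knave.
With that fixed, Noor's statement is true, so Noor is a knight.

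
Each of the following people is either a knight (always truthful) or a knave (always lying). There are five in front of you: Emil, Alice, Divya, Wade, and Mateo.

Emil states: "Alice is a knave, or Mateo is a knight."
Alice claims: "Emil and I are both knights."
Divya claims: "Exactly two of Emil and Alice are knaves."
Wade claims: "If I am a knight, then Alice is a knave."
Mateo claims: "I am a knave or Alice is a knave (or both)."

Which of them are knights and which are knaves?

Consider Emil. Suppose Emil is a knave.
Then no assignment of the remaining roles makes every statement match its speaker's type — contradiction.
So Emil is a knight.
With that fixed, Divya's statement is false, so Divya is a knave.
Consider Alice. Suppose Alice is a knight.
Then whichever role Wade has, Wade's statement has the wrong truth value — contradiction.
So Alice is a knave.
With that fixed, Wade's statement is true, so Wade is a knight.
With that fixed, Mateo's statement is true, so Mateo is a knight.

Emil: knight, Alice: knave, Divya: knave, Wade: knight, Mateo: knight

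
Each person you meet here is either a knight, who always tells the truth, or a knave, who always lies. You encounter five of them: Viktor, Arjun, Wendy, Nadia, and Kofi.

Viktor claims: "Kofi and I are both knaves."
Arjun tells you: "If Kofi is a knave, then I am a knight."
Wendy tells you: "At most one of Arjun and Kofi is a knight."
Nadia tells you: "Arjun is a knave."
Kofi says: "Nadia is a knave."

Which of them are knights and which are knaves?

Consider Viktor. Suppose Viktor is a knight.
Then Viktor's own statement would have to be true, but it can't be — contradiction.
So Viktor is a knave.
Consider Arjun. Suppose Arjun is a knave.
Then no assignment of the remaining roles makes every statement match its speaker's type — contradiction.
So Arjun is a knight.
With that fixed, Nadia's statement is false, so Nadia is a knave.
With that fixed, Kofi's statement is true, so Kofi is a knight.
With that fixed, Wendy's statement is false, so Wendy is a knave.

Viktor: knave, Arjun: knight, Wendy: knave, Nadia: knave, Kofi: knight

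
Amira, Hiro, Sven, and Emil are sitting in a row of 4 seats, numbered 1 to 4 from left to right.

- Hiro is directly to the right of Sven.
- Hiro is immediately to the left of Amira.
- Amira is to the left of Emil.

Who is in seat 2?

With clues 1–2, Amira and Emil are ruled out for seat 2.
With clues 1–3, Sven is ruled out for seat 2.
So seat 2 is Hiro.

Hiro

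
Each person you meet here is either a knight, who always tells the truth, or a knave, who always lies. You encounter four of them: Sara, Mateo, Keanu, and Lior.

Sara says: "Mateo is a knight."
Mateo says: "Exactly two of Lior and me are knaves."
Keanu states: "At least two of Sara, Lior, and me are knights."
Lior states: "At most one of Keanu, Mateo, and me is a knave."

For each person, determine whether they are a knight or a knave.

Sara: knave, Mateo: knave, Keanu: knight, Lior: knight

Consider Sara. Suppose Sara is a knight.
Then no assignment of the remaining roles makes every statement match its speaker's type — contradiction.
So Sara is a knave.
Consider Mateo. Suppose Mateo is a knight.
Then Sara's statement comes out true, contradicting Sara being a knave.
So Mateo is a knave.
Consider Keanu. Suppose Keanu is a knave.
Then no assignment of the remaining roles makes every statement match its speaker's type — contradiction.
So Keanu is a knight.
Consider Lior. Suppose Lior is a knave.
Then Mateo's statement comes out true, contradicting Mateo being a knave.
So Lior is a knight.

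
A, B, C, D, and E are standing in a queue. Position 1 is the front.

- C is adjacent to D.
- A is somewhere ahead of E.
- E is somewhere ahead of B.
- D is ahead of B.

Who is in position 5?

B

With clues 1–2, A is ruled out for position 5.
With clues 1–3, E is ruled out for position 5.
With clues 1–4, C and D are ruled out for position 5.
So position 5 is B.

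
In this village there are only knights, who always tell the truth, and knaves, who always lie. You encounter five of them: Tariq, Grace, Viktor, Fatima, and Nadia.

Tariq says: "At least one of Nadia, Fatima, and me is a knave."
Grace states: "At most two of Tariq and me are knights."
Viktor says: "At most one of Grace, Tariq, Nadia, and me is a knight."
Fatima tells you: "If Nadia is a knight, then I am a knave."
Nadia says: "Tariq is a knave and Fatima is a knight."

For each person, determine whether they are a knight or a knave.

Tariq: knight, Grace: knight, Viktor: knave, Fatima: knight, Nadia: knave

Regardless of anyone's role, Grace's statement is true, so Grace is a knight.
Consider Tariq. Suppose Tariq is a knave.
Then Tariq's own statement would have to be false, but it can't be — contradiction.
So Tariq is a knight.
With that fixed, Viktor's statement is false, so Viktor is a knave.
With that fixed, Nadia's statement is false, so Nadia is a knave.
With that fixed, Fatima's statement is true, so Fatima is a knight.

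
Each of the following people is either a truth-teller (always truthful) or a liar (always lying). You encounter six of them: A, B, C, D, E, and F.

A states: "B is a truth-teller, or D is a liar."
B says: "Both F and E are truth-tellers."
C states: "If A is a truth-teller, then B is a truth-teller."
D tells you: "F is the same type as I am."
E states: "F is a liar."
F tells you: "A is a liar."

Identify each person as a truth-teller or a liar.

Consider A. Suppose A is a truth-teller.
Then no assignment of the remaining roles makes every statement match its speaker's type — contradiction.
So A is a liar.
With that fixed, C's statement is true, so C is a truth-teller.
With that fixed, F's statement is true, so F is a truth-teller.
With that fixed, E's statement is false, so E is a liar.
With that fixed, B's statement is false, so B is a liar.
Consider D. Suppose D is a liar.
Then A's statement comes out true, contradicting A being a liar.
So D is a truth-teller.

A: liar, B: liar, C: truth-teller, D: truth-teller, E: liar, F: truth-teller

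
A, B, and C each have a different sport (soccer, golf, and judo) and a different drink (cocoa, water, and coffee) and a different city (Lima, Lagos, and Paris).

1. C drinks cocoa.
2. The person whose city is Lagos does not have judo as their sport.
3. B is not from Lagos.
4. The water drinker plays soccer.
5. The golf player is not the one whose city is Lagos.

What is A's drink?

Clue 1 rules out cocoa for A's drink.
With clues 1–5, coffee is impossible for A's drink.
That leaves water.

water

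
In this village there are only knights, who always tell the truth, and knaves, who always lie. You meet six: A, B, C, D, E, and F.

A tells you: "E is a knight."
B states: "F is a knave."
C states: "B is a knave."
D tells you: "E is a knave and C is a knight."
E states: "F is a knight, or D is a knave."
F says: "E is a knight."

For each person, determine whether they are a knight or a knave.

Consider A. Suppose A is a knave.
Then no assignment of the remaining roles makes every statement match its speaker's type — contradiction.
So A is a knight.
Consider B. Suppose B is a knight.
Then no assignment of the remaining roles makes every statement match its speaker's type — contradiction.
So B is a knave.
With that fixed, C's statement is true, so C is a knight.
Consider D. Suppose D is a knight.
Then no assignment of the remaining roles makes every statement match its speaker's type — contradiction.
So D is a knave.
With that fixed, E's statement is true, so E is a knight.
With that fixed, F's statement is true, so F is a knight.

A: knight, B: knave, C: knight, D: knave, E: knight, F: knight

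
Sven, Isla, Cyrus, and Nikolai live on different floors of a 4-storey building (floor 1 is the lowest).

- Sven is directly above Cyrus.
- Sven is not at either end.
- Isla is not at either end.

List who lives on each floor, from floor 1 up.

From clue 1: Sven is in {2,3,4}.
From clues 1–2: Sven is in {2,3}.
From clues 1–3: Cyrus → floor 1, Sven → floor 2, Isla → floor 3, Nikolai → floor 4.

Cyrus, Sven, Isla, Nikolai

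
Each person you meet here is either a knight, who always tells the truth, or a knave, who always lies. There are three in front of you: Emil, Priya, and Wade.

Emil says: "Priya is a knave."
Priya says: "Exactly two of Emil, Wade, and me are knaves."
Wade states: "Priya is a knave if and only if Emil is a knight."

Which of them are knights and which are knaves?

Consider Emil. Suppose Emil is a knave.
Then no assignment of the remaining roles makes every statement match its speaker's type — contradiction.
So Emil is a knight.
Consider Priya. Suppose Priya is a knight.
Then Emil's statement comes out false, contradicting Emil being a knight.
So Priya is a knave.
With that fixed, Wade's statement is true, so Wade is a knight.

Emil: knight, Priya: knave, Wade: knight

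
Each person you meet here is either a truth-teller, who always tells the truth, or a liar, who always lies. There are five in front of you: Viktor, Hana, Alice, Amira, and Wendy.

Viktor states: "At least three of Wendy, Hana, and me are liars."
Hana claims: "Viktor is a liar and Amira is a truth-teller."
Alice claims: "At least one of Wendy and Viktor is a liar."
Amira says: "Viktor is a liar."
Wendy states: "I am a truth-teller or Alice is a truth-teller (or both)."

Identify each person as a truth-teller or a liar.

Viktor: liar, Hana: truth-teller, Alice: truth-teller, Amira: truth-teller, Wendy: truth-teller

Consider Viktor. Suppose Viktor is a truth-teller.
Then Viktor's own statement would have to be true, but it can't be — contradiction.
So Viktor is a liar.
With that fixed, Alice's statement is true, so Alice is a truth-teller.
With that fixed, Amira's statement is true, so Amira is a truth-teller.
With that fixed, Wendy's statement is true, so Wendy is a truth-teller.
With that fixed, Hana's statement is true, so Hana is a truth-teller.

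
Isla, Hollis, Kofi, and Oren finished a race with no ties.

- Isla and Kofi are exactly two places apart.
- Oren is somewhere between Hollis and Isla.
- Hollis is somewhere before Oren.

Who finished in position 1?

With clues 1–2, Kofi and Oren are ruled out for place 1.
With clues 1–3, Isla is ruled out for place 1.
So place 1 is Hollis.

Hollis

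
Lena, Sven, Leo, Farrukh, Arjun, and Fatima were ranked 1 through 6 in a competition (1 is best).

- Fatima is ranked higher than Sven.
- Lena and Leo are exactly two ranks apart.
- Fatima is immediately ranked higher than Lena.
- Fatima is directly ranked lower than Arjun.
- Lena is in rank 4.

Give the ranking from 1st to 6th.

Farrukh, Arjun, Fatima, Lena, Sven, Leo

From clue 1: Sven is in {2,3,4,5,6}.
From clues 1–3: Lena is in {2,3,4,5}.
From clues 1–4: Lena is in {3,4}.
From clues 1–5: Farrukh → rank 1, Arjun → rank 2, Fatima → rank 3, Lena → rank 4, Sven → rank 5, Leo → rank 6.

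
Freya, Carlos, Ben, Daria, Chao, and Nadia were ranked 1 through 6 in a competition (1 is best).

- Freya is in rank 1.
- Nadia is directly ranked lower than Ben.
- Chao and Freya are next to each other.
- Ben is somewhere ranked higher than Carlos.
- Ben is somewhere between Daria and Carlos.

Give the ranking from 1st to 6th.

Freya, Chao, Daria, Ben, Nadia, Carlos

From clue 1: Freya → rank 1.
From clues 1–2: Ben is in {2,3,4,5}.
From clues 1–3: Chao → rank 2.
From clues 1–4: Carlos is in {5,6}.
From clues 1–5: Daria → rank 3, Ben → rank 4, Nadia → rank 5, Carlos → rank 6.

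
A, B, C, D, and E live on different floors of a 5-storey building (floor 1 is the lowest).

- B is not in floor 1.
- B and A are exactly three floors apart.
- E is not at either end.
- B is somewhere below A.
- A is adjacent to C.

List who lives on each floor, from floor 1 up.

D, B, E, C, A

From clue 1: B is in {2,3,4,5}.
From clues 1–2: A is in {1,2,5}.
From clues 1–4: B → floor 2, A → floor 5.
From clues 1–5: D → floor 1, E → floor 3, C → floor 4.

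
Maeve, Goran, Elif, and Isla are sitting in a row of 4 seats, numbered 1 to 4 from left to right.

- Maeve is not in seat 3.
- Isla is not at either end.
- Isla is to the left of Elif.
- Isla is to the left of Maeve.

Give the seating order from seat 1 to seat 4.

From clue 1: Maeve is in {1,2,4}.
From clues 1–2: Isla is in {2,3}.
From clues 1–3: Elif is in {3,4}.
From clues 1–4: Goran → seat 1, Isla → seat 2, Elif → seat 3, Maeve → seat 4.

Goran, Isla, Elif, Maeve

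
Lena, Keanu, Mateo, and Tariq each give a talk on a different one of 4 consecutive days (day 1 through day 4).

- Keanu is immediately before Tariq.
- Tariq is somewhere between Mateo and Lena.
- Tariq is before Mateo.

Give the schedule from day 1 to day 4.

Lena, Keanu, Tariq, Mateo

From clue 1: Keanu is in {1,2,3}.
From clues 1–2: Keanu → day 2, Tariq → day 3.
From clues 1–3: Lena → day 1, Mateo → day 4.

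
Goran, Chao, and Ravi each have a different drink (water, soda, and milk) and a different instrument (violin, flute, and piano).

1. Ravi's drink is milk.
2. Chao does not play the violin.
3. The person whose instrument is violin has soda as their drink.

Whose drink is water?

Chao

Clue 1 rules out Ravi for the one with drink water.
With clues 1–3, Goran is impossible for the one with drink water.
That leaves Chao.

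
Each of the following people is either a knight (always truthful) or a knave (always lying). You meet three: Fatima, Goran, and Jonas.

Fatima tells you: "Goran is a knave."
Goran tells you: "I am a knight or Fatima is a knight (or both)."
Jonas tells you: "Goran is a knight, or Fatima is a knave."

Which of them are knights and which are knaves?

Fatima: knave, Goran: knight, Jonas: knight

Consider Fatima. Suppose Fatima is a knight.
Then no assignment of the remaining roles makes every statement match its speaker's type — contradiction.
So Fatima is a knave.
With that fixed, Jonas's statement is true, so Jonas is a knight.
Consider Goran. Suppose Goran is a knave.
Then Fatima's statement comes out true, contradicting Fatima being a knave.
So Goran is a knight.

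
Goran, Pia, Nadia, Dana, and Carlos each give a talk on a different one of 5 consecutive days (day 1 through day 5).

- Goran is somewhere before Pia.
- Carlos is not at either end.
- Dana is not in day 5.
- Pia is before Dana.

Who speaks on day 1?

With clue 1, Pia is ruled out for day 1.
With clues 1–2, Carlos is ruled out for day 1.
With clues 1–4, Dana and Nadia are ruled out for day 1.
So day 1 is Goran.

Goran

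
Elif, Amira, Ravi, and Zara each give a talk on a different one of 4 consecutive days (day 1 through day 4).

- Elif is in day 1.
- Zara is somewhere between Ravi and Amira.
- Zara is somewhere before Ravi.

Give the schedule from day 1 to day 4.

Elif, Amira, Zara, Ravi

From clue 1: Elif → day 1.
From clues 1–2: Zara → day 3.
From clues 1–3: Amira → day 2, Ravi → day 4.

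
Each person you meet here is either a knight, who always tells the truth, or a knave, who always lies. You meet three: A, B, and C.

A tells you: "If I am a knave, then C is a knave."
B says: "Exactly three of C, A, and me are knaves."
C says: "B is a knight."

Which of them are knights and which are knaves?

A: knight, B: knave, C: knave

Consider A. Suppose A is a knave.
Then no assignment of the remaining roles makes every statement match its speaker's type — contradiction.
So A is a knight.
With that fixed, B's statement is false, so B is a knave.
With that fixed, C's statement is false, so C is a knave.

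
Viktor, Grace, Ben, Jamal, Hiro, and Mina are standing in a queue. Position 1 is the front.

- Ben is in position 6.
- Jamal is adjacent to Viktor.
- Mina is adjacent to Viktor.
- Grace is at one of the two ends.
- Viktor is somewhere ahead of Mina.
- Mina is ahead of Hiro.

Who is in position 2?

With clue 1, Ben is ruled out for position 2.
With clues 1–4, Grace and Viktor are ruled out for position 2.
With clues 1–5, Mina is ruled out for position 2.
With clues 1–6, Hiro is ruled out for position 2.
So position 2 is Jamal.

Jamal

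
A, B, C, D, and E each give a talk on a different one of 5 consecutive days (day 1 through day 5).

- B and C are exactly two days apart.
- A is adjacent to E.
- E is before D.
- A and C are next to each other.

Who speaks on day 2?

With clues 1–2, B and C are ruled out for day 2.
With clues 1–3, D is ruled out for day 2.
With clues 1–4, E is ruled out for day 2.
So day 2 is A.

A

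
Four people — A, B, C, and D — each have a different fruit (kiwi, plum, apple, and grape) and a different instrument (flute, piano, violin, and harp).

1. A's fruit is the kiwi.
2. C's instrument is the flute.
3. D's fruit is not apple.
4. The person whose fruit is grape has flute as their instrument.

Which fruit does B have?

Clue 1 rules out kiwi for B's fruit.
With clues 1–4, grape and plum are impossible for B's fruit.
That leaves apple.

apple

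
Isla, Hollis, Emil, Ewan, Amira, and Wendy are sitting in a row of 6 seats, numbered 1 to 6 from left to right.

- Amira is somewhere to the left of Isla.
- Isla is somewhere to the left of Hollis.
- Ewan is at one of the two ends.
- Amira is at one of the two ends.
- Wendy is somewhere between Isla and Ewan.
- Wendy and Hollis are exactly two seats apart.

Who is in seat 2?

Isla

With clues 1–2, Hollis is ruled out for seat 2.
With clues 1–3, Ewan is ruled out for seat 2.
With clues 1–4, Amira is ruled out for seat 2.
With clues 1–5, Wendy is ruled out for seat 2.
With clues 1–6, Emil is ruled out for seat 2.
So seat 2 is Isla.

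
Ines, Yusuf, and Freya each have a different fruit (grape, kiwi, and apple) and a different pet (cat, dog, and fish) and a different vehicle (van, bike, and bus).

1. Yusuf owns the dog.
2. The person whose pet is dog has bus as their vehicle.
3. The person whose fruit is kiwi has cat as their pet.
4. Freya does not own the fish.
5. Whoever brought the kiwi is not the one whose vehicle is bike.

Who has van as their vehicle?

With clues 1–2, Yusuf is impossible for the one with vehicle van.
With clues 1–5, Ines is impossible for the one with vehicle van.
That leaves Freya.

Freya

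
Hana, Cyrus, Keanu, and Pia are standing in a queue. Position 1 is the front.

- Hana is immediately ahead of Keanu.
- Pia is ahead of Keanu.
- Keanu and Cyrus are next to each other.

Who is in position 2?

With clues 1–2, Keanu is ruled out for position 2.
With clues 1–3, Cyrus and Pia are ruled out for position 2.
So position 2 is Hana.

Hana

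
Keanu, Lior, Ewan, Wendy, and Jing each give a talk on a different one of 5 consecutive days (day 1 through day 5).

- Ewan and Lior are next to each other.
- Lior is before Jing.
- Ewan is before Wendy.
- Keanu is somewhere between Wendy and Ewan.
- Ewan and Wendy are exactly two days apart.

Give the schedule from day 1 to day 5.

From clues 1–2: Jing is in {3,4,5}.
From clues 1–3: Lior is in {1,2,3}.
From clues 1–4: Keanu is in {3,4}.
From clues 1–5: Lior → day 1, Ewan → day 2, Keanu → day 3, Wendy → day 4, Jing → day 5.

Lior, Ewan, Keanu, Wendy, Jing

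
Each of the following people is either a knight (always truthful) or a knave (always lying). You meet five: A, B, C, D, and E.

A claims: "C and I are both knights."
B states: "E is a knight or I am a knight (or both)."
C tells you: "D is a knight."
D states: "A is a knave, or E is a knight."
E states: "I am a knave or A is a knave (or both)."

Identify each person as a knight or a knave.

A: knave, B: knight, C: knight, D: knight, E: knight

Consider A. Suppose A is a knight.
Then whichever role E has, E's statement has the wrong truth value — contradiction.
So A is a knave.
With that fixed, D's statement is true, so D is a knight.
With that fixed, E's statement is true, so E is a knight.
With that fixed, B's statement is true, so B is a knight.
With that fixed, C's statement is true, so C is a knight.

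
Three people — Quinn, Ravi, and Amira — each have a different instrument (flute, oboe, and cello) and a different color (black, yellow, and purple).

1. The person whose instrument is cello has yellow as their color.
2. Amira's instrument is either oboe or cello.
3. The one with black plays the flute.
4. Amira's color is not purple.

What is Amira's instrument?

cello

With clues 1–2, flute is impossible for Amira's instrument.
With clues 1–4, oboe is impossible for Amira's instrument.
That leaves cello.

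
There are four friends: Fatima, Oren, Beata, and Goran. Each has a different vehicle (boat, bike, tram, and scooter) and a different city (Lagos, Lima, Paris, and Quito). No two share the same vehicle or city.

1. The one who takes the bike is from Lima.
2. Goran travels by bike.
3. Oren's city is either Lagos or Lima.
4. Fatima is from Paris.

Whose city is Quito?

Beata

With clues 1–2, Goran is impossible for the one with city Quito.
With clues 1–3, Oren is impossible for the one with city Quito.
With clues 1–4, Fatima is impossible for the one with city Quito.
That leaves Beata.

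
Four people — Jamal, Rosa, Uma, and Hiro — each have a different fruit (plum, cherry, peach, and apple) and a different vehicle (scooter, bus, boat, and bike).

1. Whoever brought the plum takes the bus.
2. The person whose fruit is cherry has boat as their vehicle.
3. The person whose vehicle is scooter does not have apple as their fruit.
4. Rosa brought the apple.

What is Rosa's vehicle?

bike

With clues 1–4, boat, bus, and scooter are impossible for Rosa's vehicle.
That leaves bike.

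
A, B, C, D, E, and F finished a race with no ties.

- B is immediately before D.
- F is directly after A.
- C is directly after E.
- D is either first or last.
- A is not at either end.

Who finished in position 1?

E

With clue 1, D is ruled out for place 1.
With clues 1–2, F is ruled out for place 1.
With clues 1–3, C is ruled out for place 1.
With clues 1–4, B is ruled out for place 1.
With clues 1–5, A is ruled out for place 1.
So place 1 is E.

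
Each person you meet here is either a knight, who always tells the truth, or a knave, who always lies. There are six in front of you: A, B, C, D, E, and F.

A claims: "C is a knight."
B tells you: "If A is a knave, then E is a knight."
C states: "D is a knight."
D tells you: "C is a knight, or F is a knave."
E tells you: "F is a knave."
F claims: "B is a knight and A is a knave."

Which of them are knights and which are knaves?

Consider A. Suppose A is a knave.
Then no assignment of the remaining roles makes every statement match its speaker's type — contradiction.
So A is a knight.
With that fixed, B's statement is true, so B is a knight.
With that fixed, F's statement is false, so F is a knave.
With that fixed, D's statement is true, so D is a knight.
With that fixed, E's statement is true, so E is a knight.
With that fixed, C's statement is true, so C is a knight.

A: knight, B: knight, C: knight, D: knight, E: knight, F: knave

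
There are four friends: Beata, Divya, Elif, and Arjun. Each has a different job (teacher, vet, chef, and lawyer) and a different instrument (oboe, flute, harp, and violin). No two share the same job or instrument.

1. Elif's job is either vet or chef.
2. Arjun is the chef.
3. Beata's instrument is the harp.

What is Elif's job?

vet

Clue 1 rules out lawyer and teacher for Elif's job.
With clues 1–2, chef is impossible for Elif's job.
That leaves vet.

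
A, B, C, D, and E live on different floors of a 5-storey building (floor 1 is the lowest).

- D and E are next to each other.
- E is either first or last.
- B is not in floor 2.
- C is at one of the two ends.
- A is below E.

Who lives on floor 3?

With clues 1–2, D and E are ruled out for floor 3.
With clues 1–4, C is ruled out for floor 3.
With clues 1–5, A is ruled out for floor 3.
So floor 3 is B.

B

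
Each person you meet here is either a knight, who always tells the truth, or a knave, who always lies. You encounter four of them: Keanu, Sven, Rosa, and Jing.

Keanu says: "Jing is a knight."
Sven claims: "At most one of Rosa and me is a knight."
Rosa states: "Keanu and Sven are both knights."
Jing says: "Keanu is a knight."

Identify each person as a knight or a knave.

Consider Keanu. Suppose Keanu is a knight.
Then no assignment of the remaining roles makes every statement match its speaker's type — contradiction.
So Keanu is a knave.
With that fixed, Rosa's statement is false, so Rosa is a knave.
With that fixed, Jing's statement is false, so Jing is a knave.
With that fixed, Sven's statement is true, so Sven is a knight.

Keanu: knave, Sven: knight, Rosa: knave, Jing: knave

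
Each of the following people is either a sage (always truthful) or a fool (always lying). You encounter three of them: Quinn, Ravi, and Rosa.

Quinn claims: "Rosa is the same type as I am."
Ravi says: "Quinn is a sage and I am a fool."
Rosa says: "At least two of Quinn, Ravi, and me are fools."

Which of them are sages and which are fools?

Quinn: fool, Ravi: fool, Rosa: sage

Consider Quinn. Suppose Quinn is a sage.
Then whichever role Ravi has, Ravi's statement has the wrong truth value — contradiction.
So Quinn is a fool.
With that fixed, Ravi's statement is false, so Ravi is a fool.
With that fixed, Rosa's statement is true, so Rosa is a sage.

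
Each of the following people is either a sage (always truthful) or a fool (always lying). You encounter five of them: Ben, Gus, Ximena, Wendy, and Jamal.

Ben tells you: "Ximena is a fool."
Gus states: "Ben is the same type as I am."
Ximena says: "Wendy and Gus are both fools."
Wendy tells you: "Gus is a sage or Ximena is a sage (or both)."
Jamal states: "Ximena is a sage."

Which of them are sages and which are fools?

Consider Ben. Suppose Ben is a fool.
Then whichever role Gus has, Gus's statement has the wrong truth value — contradiction.
So Ben is a sage.
Consider Gus. Suppose Gus is a fool.
Then no assignment of the remaining roles makes every statement match its speaker's type — contradiction.
So Gus is a sage.
With that fixed, Ximena's statement is false, so Ximena is a fool.
With that fixed, Wendy's statement is true, so Wendy is a sage.
With that fixed, Jamal's statement is false, so Jamal is a fool.

Ben: sage, Gus: sage, Ximena: fool, Wendy: sage, Jamal: fool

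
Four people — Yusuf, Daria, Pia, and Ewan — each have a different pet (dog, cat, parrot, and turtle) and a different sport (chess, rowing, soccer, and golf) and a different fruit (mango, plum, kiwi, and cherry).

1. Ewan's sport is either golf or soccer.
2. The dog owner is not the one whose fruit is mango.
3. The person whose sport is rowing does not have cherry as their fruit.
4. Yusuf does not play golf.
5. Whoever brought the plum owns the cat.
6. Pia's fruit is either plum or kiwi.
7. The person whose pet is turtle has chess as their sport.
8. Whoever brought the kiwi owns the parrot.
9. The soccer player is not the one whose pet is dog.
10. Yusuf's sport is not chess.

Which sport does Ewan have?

Clue 1 rules out chess and rowing for Ewan's sport.
With clues 1–10, soccer is impossible for Ewan's sport.
That leaves golf.

golf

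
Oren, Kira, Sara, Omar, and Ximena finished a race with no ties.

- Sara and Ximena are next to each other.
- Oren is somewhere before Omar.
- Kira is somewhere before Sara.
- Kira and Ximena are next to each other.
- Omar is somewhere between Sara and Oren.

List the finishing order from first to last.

Oren, Omar, Kira, Ximena, Sara

From clues 1–2: Oren is in {1,2,3,4}.
From clues 1–3: Oren is in {1,2,4}.
From clues 1–4: Oren is in {1,4}.
From clues 1–5: Oren → place 1, Omar → place 2, Kira → place 3, Ximena → place 4, Sara → place 5.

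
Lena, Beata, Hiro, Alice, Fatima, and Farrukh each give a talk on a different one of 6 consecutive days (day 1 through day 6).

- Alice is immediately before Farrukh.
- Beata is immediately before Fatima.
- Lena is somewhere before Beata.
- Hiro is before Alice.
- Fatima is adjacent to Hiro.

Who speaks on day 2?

Beata

With clues 1–3, Fatima is ruled out for day 2.
With clues 1–4, Farrukh is ruled out for day 2.
With clues 1–5, Alice, Hiro, and Lena are ruled out for day 2.
So day 2 is Beata.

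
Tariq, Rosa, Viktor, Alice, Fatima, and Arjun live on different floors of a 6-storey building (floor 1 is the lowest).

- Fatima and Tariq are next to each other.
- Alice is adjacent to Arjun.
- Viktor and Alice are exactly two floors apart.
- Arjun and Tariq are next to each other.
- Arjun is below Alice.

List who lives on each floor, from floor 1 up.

From clues 1–4: Tariq is in {2,5}.
From clues 1–5: Fatima → floor 1, Tariq → floor 2, Arjun → floor 3, Alice → floor 4, Rosa → floor 5, Viktor → floor 6.

Fatima, Tariq, Arjun, Alice, Rosa, Viktor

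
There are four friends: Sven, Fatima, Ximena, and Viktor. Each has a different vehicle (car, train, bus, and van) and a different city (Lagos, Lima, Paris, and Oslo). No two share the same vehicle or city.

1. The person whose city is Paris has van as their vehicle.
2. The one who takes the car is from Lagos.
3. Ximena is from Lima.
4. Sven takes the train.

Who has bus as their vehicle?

Ximena

With clues 1–4, Fatima, Sven, and Viktor are impossible for the one with vehicle bus.
That leaves Ximena.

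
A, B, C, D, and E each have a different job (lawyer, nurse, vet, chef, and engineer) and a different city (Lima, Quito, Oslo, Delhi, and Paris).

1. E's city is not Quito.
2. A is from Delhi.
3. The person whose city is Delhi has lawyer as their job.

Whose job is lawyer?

A

With clues 1–3, B, C, D, and E are impossible for the one with job lawyer.
That leaves A.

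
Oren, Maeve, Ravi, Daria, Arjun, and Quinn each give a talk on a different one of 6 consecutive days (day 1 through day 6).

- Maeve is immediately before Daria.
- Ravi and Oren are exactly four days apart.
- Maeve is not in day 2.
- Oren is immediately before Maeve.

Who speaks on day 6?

Ravi

With clue 1, Maeve is ruled out for day 6.
With clues 1–2, Daria is ruled out for day 6.
With clues 1–4, Arjun, Oren, and Quinn are ruled out for day 6.
So day 6 is Ravi.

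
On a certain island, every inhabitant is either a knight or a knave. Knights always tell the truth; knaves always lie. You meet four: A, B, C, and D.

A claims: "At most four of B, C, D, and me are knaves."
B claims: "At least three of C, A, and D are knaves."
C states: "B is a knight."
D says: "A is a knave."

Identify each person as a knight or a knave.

Regardless of anyone's role, A's statement is true, so A is a knight.
With that fixed, B's statement is false, so B is a knave.
With that fixed, C's statement is false, so C is a knave.
With that fixed, D's statement is false, so D is a knave.

A: knight, B: knave, C: knave, D: knave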